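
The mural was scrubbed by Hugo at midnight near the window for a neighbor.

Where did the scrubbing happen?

'near the window' marks the location of the scrubbing event.

near the window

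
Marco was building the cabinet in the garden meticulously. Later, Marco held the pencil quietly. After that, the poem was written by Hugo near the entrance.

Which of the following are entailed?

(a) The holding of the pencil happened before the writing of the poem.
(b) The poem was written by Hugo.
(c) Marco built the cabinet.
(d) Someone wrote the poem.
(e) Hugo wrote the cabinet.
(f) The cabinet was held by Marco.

(a) Entailed — the narrative places the holding before the writing.
(b) Entailed — the original entails any weakening of itself; this just drops 'near the entrance'.
(c) Not entailed — 'was building' is progressive on an accomplishment; it does not entail the completed 'built'.
(d) Entailed — the original entails any weakening of itself; this just drops 'near the entrance' and generalizes the agent.
(e) Not entailed — Hugo wrote the poem, not the cabinet; the cabinet belongs to the building event.
(f) Not entailed — Marco held the pencil, not the cabinet; the cabinet belongs to the building event.

(a), (b), (d)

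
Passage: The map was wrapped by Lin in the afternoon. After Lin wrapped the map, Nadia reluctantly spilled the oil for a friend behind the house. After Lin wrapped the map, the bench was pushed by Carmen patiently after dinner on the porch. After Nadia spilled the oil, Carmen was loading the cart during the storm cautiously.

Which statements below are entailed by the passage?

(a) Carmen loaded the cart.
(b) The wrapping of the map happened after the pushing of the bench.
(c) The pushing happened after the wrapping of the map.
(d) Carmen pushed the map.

(c)

(a) Not entailed — 'was loading' is progressive on an accomplishment; it does not entail the completed 'loaded'.
(b) Not entailed — the narrative places the wrapping before the pushing, not after.
(c) Entailed — the narrative places the wrapping before the pushing.
(d) Not entailed — Carmen pushed the bench, not the map; the map belongs to the wrapping event.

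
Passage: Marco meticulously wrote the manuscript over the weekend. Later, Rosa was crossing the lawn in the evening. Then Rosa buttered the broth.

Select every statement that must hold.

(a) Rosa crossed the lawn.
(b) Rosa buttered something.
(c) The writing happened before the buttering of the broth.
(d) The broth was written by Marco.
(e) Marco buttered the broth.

(a) Not entailed — 'was crossing' is progressive on an accomplishment; it does not entail the completed 'crossed'.
(b) Entailed — every conjunct here is already in the original buttering event.
(c) Entailed — the narrative places the writing before the buttering.
(d) Not entailed — Marco wrote the manuscript, not the broth; the broth belongs to the buttering event.
(e) Not entailed — the passage has Rosa buttering the broth, not Marco.

(b), (c)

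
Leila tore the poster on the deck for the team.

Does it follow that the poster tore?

yes

'Leila tore the poster' is the causative; it entails the inchoative 'the poster tore'.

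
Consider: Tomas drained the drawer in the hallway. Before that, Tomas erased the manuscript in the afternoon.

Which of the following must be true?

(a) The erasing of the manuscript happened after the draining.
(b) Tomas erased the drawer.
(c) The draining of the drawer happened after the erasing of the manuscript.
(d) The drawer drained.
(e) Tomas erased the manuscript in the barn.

(c), (d)

(a) Not entailed — the narrative places the erasing before the draining, not after.
(b) Not entailed — Tomas erased the manuscript, not the drawer; the drawer belongs to the draining event.
(c) Entailed — the narrative places the erasing before the draining.
(d) Entailed — 'Tomas drained the drawer' is causative; it entails the inchoative 'the drawer drained'.
(e) Not entailed — 'in the barn' adds information not in the original event.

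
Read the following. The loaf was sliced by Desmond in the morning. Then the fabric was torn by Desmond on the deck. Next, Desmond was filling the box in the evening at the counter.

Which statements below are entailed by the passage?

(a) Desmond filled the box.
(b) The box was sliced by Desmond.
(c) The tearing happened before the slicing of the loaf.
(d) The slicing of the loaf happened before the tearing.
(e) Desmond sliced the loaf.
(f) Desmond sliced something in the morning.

(a) Not entailed — 'was filling' is progressive on an accomplishment; it does not entail the completed 'filled'.
(b) Not entailed — Desmond sliced the loaf, not the box; the box belongs to the filling event.
(c) Not entailed — the narrative places the slicing before the tearing, not after.
(d) Entailed — the narrative places the slicing before the tearing.
(e) Entailed — dropping 'in the morning' leaves a sub-description the original still satisfies.
(f) Entailed — every conjunct here is already in the original slicing event.

(d), (e), (f)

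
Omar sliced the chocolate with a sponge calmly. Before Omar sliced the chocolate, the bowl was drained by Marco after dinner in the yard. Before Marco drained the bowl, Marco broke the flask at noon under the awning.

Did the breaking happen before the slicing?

yes

The narrative orders the breaking before the slicing.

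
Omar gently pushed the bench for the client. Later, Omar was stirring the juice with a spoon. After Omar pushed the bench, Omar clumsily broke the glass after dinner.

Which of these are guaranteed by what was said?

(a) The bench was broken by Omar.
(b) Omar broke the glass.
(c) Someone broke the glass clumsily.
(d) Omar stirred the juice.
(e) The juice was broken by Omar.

(a) Not entailed — Omar broke the glass, not the bench; the bench belongs to the pushing event.
(b) Entailed — every conjunct here is already in the original breaking event.
(c) Entailed — this follows by dropping conjuncts from the breaking event's description.
(d) Entailed — 'stir' is an activity; 'was stirring' entails that some stirring happened, so 'stirred' holds.
(e) Not entailed — Omar broke the glass, not the juice; the juice belongs to the stirring event.

(b), (c), (d)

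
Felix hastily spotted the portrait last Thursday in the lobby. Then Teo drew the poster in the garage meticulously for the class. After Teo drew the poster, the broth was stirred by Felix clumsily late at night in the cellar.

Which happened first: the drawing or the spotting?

the spotting

The connectives place the spotting before the drawing.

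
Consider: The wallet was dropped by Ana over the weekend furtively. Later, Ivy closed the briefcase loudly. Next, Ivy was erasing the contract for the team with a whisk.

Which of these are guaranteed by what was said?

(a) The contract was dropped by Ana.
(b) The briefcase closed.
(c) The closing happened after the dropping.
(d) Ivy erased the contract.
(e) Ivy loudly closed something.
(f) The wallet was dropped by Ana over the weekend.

(a) Not entailed — Ana dropped the wallet, not the contract; the contract belongs to the erasing event.
(b) Entailed — 'Ivy closed the briefcase' is causative; it entails the inchoative 'the briefcase closed'.
(c) Entailed — the narrative places the dropping before the closing.
(d) Not entailed — 'was erasing' is progressive on an accomplishment; it does not entail the completed 'erased'.
(e) Entailed — this follows by dropping conjuncts from the closing event's description.
(f) Entailed — dropping 'furtively' leaves a sub-description the original still satisfies.

(b), (c), (e), (f)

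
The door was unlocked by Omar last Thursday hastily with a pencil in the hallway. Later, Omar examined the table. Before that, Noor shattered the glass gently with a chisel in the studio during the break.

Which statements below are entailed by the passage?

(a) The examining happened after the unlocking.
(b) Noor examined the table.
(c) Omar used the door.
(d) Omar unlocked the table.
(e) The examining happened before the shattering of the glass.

(a) Entailed — the narrative places the unlocking before the examining.
(b) Not entailed — the passage has Omar examining the table, not Noor.
(c) Not entailed — the door is the patient, not an instrument — Omar used a pencil.
(d) Not entailed — Omar unlocked the door, not the table; the table belongs to the examining event.
(e) Not entailed — the narrative places the shattering before the examining, not after.

(a)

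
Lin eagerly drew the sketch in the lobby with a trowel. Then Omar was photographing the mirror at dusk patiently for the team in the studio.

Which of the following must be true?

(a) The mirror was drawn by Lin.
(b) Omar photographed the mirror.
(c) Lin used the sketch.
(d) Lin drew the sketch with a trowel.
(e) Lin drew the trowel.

(a) Not entailed — Lin drew the sketch, not the mirror; the mirror belongs to the photographing event.
(b) Not entailed — 'was photographing' is progressive on an accomplishment; it does not entail the completed 'photographed'.
(c) Not entailed — the sketch is the patient, not an instrument — Lin used a trowel.
(d) Entailed — this follows by dropping conjuncts from the drawing event's description.
(e) Not entailed — the trowel is the instrument, not what was drawn.

(d)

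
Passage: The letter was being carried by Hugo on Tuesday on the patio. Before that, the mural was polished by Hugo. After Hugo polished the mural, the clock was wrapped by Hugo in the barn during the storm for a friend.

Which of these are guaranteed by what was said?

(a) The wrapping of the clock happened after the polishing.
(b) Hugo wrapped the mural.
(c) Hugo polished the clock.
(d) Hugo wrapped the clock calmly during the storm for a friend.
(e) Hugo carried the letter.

(a) Entailed — the narrative places the polishing before the wrapping.
(b) Not entailed — Hugo wrapped the clock, not the mural; the mural belongs to the polishing event.
(c) Not entailed — Hugo polished the mural, not the clock; the clock belongs to the wrapping event.
(d) Not entailed — 'calmly' adds information not in the original event.
(e) Entailed — 'carry' is an activity; 'was carrying' entails that some carrying happened, so 'carried' holds.

(a), (e)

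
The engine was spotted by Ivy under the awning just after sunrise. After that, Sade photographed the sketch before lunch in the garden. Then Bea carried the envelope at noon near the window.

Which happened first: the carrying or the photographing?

The connectives place the photographing before the carrying.

the photographing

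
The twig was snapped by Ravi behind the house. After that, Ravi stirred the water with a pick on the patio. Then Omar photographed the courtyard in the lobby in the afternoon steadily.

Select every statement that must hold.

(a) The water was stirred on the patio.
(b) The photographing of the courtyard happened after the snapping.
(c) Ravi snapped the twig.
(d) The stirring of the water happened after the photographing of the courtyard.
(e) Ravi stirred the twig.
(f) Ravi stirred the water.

(a) Entailed — this follows by dropping conjuncts from the stirring event's description.
(b) Entailed — the narrative places the snapping before the photographing.
(c) Entailed — the original entails any weakening of itself; this just drops 'behind the house'.
(d) Not entailed — the narrative places the stirring before the photographing, not after.
(e) Not entailed — Ravi stirred the water, not the twig; the twig belongs to the snapping event.
(f) Entailed — this follows by dropping conjuncts from the stirring event's description.

(a), (b), (c), (f)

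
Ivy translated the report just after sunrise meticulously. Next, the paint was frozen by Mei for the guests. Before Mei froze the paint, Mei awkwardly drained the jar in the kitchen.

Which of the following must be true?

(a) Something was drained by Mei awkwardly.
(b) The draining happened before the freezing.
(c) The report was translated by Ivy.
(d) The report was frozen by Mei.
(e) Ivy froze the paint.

(a), (b), (c)

(a) Entailed — this follows by dropping conjuncts from the draining event's description.
(b) Entailed — the narrative places the draining before the freezing.
(c) Entailed — this follows by dropping conjuncts from the translating event's description.
(d) Not entailed — Mei froze the paint, not the report; the report belongs to the translating event.
(e) Not entailed — the passage has Mei freezing the paint, not Ivy.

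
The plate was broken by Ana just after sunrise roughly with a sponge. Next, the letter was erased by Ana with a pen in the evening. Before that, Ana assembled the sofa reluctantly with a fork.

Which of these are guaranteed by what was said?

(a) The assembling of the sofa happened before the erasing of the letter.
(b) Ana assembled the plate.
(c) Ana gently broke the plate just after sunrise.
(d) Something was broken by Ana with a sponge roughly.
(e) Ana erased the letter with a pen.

(a) Entailed — the narrative places the assembling before the erasing.
(b) Not entailed — Ana assembled the sofa, not the plate; the plate belongs to the breaking event.
(c) Not entailed — 'gently' adds a manner not in (and inconsistent with) the original.
(d) Entailed — the original entails any weakening of itself; this just drops 'just after sunrise' and generalizes the patient.
(e) Entailed — the original entails any weakening of itself; this just drops 'in the evening'.

(a), (d), (e)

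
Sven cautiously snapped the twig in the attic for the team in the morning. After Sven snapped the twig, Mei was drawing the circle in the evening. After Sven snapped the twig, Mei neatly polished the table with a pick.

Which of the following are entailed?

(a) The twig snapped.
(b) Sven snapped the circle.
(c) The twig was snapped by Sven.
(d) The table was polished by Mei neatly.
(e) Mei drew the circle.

(a), (c), (d)

(a) Entailed — 'Sven snapped the twig' is causative; it entails the inchoative 'the twig snapped'.
(b) Not entailed — Sven snapped the twig, not the circle; the circle belongs to the drawing event.
(c) Entailed — dropping 'in the attic', 'for the team', 'cautiously', 'in the morning' leaves a sub-description the original still satisfies.
(d) Entailed — the original entails any weakening of itself; this just drops 'with a pick'.
(e) Not entailed — 'was drawing' is progressive on an accomplishment; it does not entail the completed 'drew'.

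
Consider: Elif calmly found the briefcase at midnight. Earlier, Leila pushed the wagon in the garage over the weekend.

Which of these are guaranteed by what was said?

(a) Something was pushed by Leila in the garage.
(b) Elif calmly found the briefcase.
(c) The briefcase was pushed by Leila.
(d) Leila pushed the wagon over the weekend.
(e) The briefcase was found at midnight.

(a) Entailed — dropping 'over the weekend' and generalizing the patient leaves a sub-description the original still satisfies.
(b) Entailed — the original entails any weakening of itself; this just drops 'at midnight'.
(c) Not entailed — Leila pushed the wagon, not the briefcase; the briefcase belongs to the finding event.
(d) Entailed — this follows by dropping conjuncts from the pushing event's description.
(e) Entailed — this follows by dropping conjuncts from the finding event's description.

(a), (b), (d), (e)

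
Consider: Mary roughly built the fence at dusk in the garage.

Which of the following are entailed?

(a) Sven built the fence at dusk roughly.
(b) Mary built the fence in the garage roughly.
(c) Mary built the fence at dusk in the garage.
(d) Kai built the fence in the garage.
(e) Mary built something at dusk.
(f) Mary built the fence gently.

(a) Not entailed — the passage has Mary building the fence, not Sven.
(b) Entailed — the original entails any weakening of itself; this just drops 'at dusk'.
(c) Entailed — every conjunct here is already in the original building event.
(d) Not entailed — the passage has Mary building the fence, not Kai.
(e) Entailed — dropping 'in the garage', 'roughly' and generalizing the patient leaves a sub-description the original still satisfies.
(f) Not entailed — 'gently' adds a manner not in (and inconsistent with) the original.

(b), (c), (e)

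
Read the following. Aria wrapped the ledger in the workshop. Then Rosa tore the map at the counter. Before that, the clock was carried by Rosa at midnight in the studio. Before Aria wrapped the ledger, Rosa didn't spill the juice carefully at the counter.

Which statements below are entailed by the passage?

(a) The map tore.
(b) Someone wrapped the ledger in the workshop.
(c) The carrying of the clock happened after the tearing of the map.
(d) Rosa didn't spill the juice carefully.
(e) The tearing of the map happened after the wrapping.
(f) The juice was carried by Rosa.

(a) Entailed — 'Rosa tore the map' is causative; it entails the inchoative 'the map tore'.
(b) Entailed — generalizing the agent leaves a sub-description the original still satisfies.
(c) Not entailed — the narrative places the carrying before the tearing, not after.
(d) Not entailed — dropping 'at the counter' under negation is not valid — the original leaves open that Rosa spilled the juice some other way.
(e) Entailed — the narrative places the wrapping before the tearing.
(f) Not entailed — Rosa carried the clock, not the juice; the juice belongs to the spilling event.

(a), (b), (e)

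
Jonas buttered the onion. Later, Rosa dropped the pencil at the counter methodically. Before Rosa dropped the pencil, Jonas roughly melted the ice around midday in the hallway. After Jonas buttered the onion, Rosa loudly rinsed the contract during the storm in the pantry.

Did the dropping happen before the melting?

no

The narrative orders the melting before the dropping.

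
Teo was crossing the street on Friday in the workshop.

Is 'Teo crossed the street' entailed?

'was crossing' is progressive; for an accomplishment like 'cross the street', it doesn't entail completion.

no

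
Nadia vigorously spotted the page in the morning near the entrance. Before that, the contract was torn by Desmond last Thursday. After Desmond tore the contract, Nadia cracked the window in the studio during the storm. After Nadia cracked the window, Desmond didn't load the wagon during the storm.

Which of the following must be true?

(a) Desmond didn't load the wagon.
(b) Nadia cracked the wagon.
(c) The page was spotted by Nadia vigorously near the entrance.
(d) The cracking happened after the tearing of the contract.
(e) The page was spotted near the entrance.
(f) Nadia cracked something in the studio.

(a) Not entailed — dropping 'during the storm' under negation is not valid — the original leaves open that Desmond loaded the wagon some other way.
(b) Not entailed — Nadia cracked the window, not the wagon; the wagon belongs to the loading event.
(c) Entailed — the original entails any weakening of itself; this just drops 'in the morning'.
(d) Entailed — the narrative places the tearing before the cracking.
(e) Entailed — the original entails any weakening of itself; this just drops 'in the morning', 'vigorously' and generalizes the agent.
(f) Entailed — every conjunct here is already in the original cracking event.

(c), (d), (e), (f)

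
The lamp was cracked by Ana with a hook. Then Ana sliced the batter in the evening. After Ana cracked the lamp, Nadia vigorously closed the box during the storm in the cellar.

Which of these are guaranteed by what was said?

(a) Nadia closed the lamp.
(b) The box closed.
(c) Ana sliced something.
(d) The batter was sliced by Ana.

(a) Not entailed — Nadia closed the box, not the lamp; the lamp belongs to the cracking event.
(b) Entailed — 'Nadia closed the box' is causative; it entails the inchoative 'the box closed'.
(c) Entailed — this follows by dropping conjuncts from the slicing event's description.
(d) Entailed — every conjunct here is already in the original slicing event.

(b), (c), (d)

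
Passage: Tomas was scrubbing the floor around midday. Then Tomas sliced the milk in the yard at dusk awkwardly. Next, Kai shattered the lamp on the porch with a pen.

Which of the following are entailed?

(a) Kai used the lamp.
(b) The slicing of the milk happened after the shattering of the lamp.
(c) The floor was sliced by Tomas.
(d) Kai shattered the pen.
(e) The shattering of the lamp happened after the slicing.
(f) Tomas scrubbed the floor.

(a) Not entailed — the lamp is the patient, not an instrument — Kai used a pen.
(b) Not entailed — the narrative places the slicing before the shattering, not after.
(c) Not entailed — Tomas sliced the milk, not the floor; the floor belongs to the scrubbing event.
(d) Not entailed — the pen is the instrument, not what was shattered.
(e) Entailed — the narrative places the slicing before the shattering.
(f) Entailed — 'scrub' is an activity; 'was scrubbing' entails that some scrubbing happened, so 'scrubbed' holds.

(e), (f)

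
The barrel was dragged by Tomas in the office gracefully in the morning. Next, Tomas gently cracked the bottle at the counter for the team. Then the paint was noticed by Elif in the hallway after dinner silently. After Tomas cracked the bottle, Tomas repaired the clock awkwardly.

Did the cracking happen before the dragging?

The narrative orders the dragging before the cracking.

no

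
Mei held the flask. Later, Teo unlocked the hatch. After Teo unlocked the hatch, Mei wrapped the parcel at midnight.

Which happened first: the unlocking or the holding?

The connectives place the holding before the unlocking.

the holding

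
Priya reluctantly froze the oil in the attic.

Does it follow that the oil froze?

yes

'Priya froze the oil' is the causative; it entails the inchoative 'the oil froze'.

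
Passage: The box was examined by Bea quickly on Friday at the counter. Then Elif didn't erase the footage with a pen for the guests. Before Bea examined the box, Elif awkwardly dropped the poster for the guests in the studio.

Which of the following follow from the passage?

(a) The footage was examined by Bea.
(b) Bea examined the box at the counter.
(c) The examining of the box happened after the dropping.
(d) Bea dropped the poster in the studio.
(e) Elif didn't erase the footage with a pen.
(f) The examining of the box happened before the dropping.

(a) Not entailed — Bea examined the box, not the footage; the footage belongs to the erasing event.
(b) Entailed — dropping 'quickly', 'on Friday' leaves a sub-description the original still satisfies.
(c) Entailed — the narrative places the dropping before the examining.
(d) Not entailed — the passage has Elif dropping the poster, not Bea.
(e) Not entailed — dropping 'for the guests' under negation is not valid — the original leaves open that Elif erased the footage some other way.
(f) Not entailed — the narrative places the dropping before the examining, not after.

(b), (c)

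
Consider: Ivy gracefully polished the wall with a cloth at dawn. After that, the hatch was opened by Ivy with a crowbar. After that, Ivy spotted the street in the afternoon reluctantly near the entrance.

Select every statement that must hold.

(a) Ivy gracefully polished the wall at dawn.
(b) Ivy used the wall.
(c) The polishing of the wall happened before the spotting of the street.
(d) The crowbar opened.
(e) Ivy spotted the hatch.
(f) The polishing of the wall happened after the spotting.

(a), (c)

(a) Entailed — the original entails any weakening of itself; this just drops 'with a cloth'.
(b) Not entailed — the wall is the patient, not an instrument — Ivy used a cloth.
(c) Entailed — the narrative places the polishing before the spotting.
(d) Not entailed — the hatch is what opened, not the crowbar.
(e) Not entailed — Ivy spotted the street, not the hatch; the hatch belongs to the opening event.
(f) Not entailed — the narrative places the polishing before the spotting, not after.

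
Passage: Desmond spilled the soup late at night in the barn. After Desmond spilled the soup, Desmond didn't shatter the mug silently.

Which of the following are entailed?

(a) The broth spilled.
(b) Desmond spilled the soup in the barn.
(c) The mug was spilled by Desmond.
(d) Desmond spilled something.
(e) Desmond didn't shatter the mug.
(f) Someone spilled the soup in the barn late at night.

(b), (d), (f)

(a) Not entailed — the soup is what spilled, not the broth.
(b) Entailed — the original entails any weakening of itself; this just drops 'late at night'.
(c) Not entailed — Desmond spilled the soup, not the mug; the mug belongs to the shattering event.
(d) Entailed — dropping 'late at night', 'in the barn' and generalizing the patient leaves a sub-description the original still satisfies.
(e) Not entailed — dropping 'silently' under negation is not valid — the original leaves open that Desmond shattered the mug some other way.
(f) Entailed — this follows by dropping conjuncts from the spilling event's description.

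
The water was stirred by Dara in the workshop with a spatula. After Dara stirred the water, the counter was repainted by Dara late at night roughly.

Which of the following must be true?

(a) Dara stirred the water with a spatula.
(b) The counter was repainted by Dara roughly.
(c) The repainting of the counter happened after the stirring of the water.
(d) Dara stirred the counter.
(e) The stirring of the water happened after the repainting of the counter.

(a) Entailed — dropping 'in the workshop' leaves a sub-description the original still satisfies.
(b) Entailed — the original entails any weakening of itself; this just drops 'late at night'.
(c) Entailed — the narrative places the stirring before the repainting.
(d) Not entailed — Dara stirred the water, not the counter; the counter belongs to the repainting event.
(e) Not entailed — the narrative places the stirring before the repainting, not after.

(a), (b), (c)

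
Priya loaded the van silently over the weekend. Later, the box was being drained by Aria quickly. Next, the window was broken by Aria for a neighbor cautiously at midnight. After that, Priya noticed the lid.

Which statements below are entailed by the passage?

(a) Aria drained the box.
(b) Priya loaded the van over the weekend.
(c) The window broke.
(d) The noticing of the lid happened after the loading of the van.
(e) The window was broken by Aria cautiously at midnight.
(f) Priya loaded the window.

(a) Not entailed — 'was draining' is progressive on an accomplishment; it does not entail the completed 'drained'.
(b) Entailed — dropping 'silently' leaves a sub-description the original still satisfies.
(c) Entailed — 'Aria broke the window' is causative; it entails the inchoative 'the window broke'.
(d) Entailed — the narrative places the loading before the noticing.
(e) Entailed — the original entails any weakening of itself; this just drops 'for a neighbor'.
(f) Not entailed — Priya loaded the van, not the window; the window belongs to the breaking event.

(b), (c), (d), (e)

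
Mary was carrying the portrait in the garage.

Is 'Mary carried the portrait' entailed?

'carry' is atelic; if Mary was carrying the portrait, then Mary carried the portrait (for some time).

yes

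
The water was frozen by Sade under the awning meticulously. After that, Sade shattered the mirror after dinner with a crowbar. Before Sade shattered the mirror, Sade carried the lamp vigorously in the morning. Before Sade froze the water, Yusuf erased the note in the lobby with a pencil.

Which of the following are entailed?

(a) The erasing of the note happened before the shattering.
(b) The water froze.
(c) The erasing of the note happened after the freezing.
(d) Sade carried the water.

(a) Entailed — the narrative places the erasing before the shattering.
(b) Entailed — 'Sade froze the water' is causative; it entails the inchoative 'the water froze'.
(c) Not entailed — the narrative places the erasing before the freezing, not after.
(d) Not entailed — Sade carried the lamp, not the water; the water belongs to the freezing event.

(a), (b)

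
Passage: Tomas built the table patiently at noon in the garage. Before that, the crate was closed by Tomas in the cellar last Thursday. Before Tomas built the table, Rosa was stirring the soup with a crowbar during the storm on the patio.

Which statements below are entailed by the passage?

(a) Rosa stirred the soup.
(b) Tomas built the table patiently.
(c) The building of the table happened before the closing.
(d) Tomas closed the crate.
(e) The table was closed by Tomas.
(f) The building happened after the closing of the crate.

(a) Entailed — 'stir' is an activity; 'was stirring' entails that some stirring happened, so 'stirred' holds.
(b) Entailed — this follows by dropping conjuncts from the building event's description.
(c) Not entailed — the narrative places the closing before the building, not after.
(d) Entailed — this follows by dropping conjuncts from the closing event's description.
(e) Not entailed — Tomas closed the crate, not the table; the table belongs to the building event.
(f) Entailed — the narrative places the closing before the building.

(a), (b), (d), (f)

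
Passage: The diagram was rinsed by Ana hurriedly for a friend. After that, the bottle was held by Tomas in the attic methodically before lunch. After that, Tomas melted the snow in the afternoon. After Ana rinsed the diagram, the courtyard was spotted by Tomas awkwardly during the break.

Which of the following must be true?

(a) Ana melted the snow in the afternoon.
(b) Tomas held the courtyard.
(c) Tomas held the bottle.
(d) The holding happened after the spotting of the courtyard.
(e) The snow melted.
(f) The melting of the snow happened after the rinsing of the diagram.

(c), (e), (f)

(a) Not entailed — the passage has Tomas melting the snow, not Ana.
(b) Not entailed — Tomas held the bottle, not the courtyard; the courtyard belongs to the spotting event.
(c) Entailed — dropping 'before lunch', 'in the attic', 'methodically' leaves a sub-description the original still satisfies.
(d) Not entailed — the narrative doesn't order the spotting relative to the holding.
(e) Entailed — 'Tomas melted the snow' is causative; it entails the inchoative 'the snow melted'.
(f) Entailed — the narrative places the rinsing before the melting.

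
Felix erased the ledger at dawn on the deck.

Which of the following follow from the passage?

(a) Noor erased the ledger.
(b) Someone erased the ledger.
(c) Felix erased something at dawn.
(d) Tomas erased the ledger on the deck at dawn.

(a) Not entailed — the passage has Felix erasing the ledger, not Noor.
(b) Entailed — this follows by dropping conjuncts from the erasing event's description.
(c) Entailed — dropping 'on the deck' and generalizing the patient leaves a sub-description the original still satisfies.
(d) Not entailed — the passage has Felix erasing the ledger, not Tomas.

(b), (c)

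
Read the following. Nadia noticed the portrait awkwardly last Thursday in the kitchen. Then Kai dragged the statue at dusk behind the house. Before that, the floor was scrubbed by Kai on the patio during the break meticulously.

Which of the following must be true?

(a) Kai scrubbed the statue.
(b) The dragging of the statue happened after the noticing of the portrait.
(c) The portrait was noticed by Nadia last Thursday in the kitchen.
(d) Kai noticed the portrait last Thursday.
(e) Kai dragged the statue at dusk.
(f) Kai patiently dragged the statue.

(b), (c), (e)

(a) Not entailed — Kai scrubbed the floor, not the statue; the statue belongs to the dragging event.
(b) Entailed — the narrative places the noticing before the dragging.
(c) Entailed — dropping 'awkwardly' leaves a sub-description the original still satisfies.
(d) Not entailed — the passage has Nadia noticing the portrait, not Kai.
(e) Entailed — every conjunct here is already in the original dragging event.
(f) Not entailed — 'patiently' adds information not in the original event.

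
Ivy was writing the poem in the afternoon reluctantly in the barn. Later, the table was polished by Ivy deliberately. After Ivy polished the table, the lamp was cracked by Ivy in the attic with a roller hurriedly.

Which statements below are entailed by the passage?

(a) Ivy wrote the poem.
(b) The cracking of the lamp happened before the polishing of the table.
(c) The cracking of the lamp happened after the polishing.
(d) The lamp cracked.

(c), (d)

(a) Not entailed — 'was writing' is progressive on an accomplishment; it does not entail the completed 'wrote'.
(b) Not entailed — the narrative places the polishing before the cracking, not after.
(c) Entailed — the narrative places the polishing before the cracking.
(d) Entailed — 'Ivy cracked the lamp' is causative; it entails the inchoative 'the lamp cracked'.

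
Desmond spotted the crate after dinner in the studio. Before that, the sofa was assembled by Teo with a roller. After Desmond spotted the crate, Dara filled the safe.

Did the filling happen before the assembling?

The narrative orders the assembling before the filling.

no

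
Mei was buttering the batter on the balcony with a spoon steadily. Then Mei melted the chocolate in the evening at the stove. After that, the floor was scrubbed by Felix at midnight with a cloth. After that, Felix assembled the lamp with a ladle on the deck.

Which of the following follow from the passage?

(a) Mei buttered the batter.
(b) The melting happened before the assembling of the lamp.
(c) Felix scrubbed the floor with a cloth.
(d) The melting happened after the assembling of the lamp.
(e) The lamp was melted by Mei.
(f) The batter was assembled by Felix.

(a) Not entailed — 'was buttering' is progressive on an accomplishment; it does not entail the completed 'buttered'.
(b) Entailed — the narrative places the melting before the assembling.
(c) Entailed — this follows by dropping conjuncts from the scrubbing event's description.
(d) Not entailed — the narrative places the melting before the assembling, not after.
(e) Not entailed — Mei melted the chocolate, not the lamp; the lamp belongs to the assembling event.
(f) Not entailed — Felix assembled the lamp, not the batter; the batter belongs to the buttering event.

(b), (c)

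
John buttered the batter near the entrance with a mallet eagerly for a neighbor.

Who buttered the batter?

John

'John' marks the agent of the buttering event.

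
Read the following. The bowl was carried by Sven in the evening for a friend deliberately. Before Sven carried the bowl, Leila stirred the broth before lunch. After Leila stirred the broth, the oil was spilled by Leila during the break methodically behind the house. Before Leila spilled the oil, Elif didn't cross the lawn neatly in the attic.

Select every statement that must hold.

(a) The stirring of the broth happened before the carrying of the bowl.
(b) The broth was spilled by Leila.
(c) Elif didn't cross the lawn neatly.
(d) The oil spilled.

(a), (d)

(a) Entailed — the narrative places the stirring before the carrying.
(b) Not entailed — Leila spilled the oil, not the broth; the broth belongs to the stirring event.
(c) Not entailed — dropping 'in the attic' under negation is not valid — the original leaves open that Elif crossed the lawn some other way.
(d) Entailed — 'Leila spilled the oil' is causative; it entails the inchoative 'the oil spilled'.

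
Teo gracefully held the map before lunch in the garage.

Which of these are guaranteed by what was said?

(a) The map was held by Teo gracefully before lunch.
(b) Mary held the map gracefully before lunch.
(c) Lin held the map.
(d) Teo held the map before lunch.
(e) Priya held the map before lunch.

(a) Entailed — every conjunct here is already in the original holding event.
(b) Not entailed — the passage has Teo holding the map, not Mary.
(c) Not entailed — the passage has Teo holding the map, not Lin.
(d) Entailed — the original entails any weakening of itself; this just drops 'gracefully', 'in the garage'.
(e) Not entailed — the passage has Teo holding the map, not Priya.

(a), (d)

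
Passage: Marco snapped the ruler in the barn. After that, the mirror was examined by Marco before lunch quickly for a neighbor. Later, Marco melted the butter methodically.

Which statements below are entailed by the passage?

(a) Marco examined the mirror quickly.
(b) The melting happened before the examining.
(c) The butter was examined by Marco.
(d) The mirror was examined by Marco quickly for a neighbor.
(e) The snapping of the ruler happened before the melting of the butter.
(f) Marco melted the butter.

(a) Entailed — this follows by dropping conjuncts from the examining event's description.
(b) Not entailed — the narrative places the examining before the melting, not after.
(c) Not entailed — Marco examined the mirror, not the butter; the butter belongs to the melting event.
(d) Entailed — dropping 'before lunch' leaves a sub-description the original still satisfies.
(e) Entailed — the narrative places the snapping before the melting.
(f) Entailed — this follows by dropping conjuncts from the melting event's description.

(a), (d), (e), (f)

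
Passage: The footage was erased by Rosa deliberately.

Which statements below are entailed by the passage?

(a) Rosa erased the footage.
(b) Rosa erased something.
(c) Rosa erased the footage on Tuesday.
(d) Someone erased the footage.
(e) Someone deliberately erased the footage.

(a) Entailed — the original entails any weakening of itself; this just drops 'deliberately'.
(b) Entailed — every conjunct here is already in the original erasing event.
(c) Not entailed — 'on Tuesday' adds information not in the original event.
(d) Entailed — dropping 'deliberately' and generalizing the agent leaves a sub-description the original still satisfies.
(e) Entailed — this follows by dropping conjuncts from the erasing event's description.

(a), (b), (d), (e)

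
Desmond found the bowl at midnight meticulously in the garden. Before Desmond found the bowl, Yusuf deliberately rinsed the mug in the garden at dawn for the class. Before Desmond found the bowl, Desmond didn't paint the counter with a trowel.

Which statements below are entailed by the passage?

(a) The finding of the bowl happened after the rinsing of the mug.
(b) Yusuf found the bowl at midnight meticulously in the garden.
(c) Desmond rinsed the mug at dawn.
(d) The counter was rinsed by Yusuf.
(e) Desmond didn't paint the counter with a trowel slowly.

(a), (e)

(a) Entailed — the narrative places the rinsing before the finding.
(b) Not entailed — the passage has Desmond finding the bowl, not Yusuf.
(c) Not entailed — the passage has Yusuf rinsing the mug, not Desmond.
(d) Not entailed — Yusuf rinsed the mug, not the counter; the counter belongs to the painting event.
(e) Entailed — under negation, adding a further restriction is entailed: if no such painting event occurred, none occurred slowly either.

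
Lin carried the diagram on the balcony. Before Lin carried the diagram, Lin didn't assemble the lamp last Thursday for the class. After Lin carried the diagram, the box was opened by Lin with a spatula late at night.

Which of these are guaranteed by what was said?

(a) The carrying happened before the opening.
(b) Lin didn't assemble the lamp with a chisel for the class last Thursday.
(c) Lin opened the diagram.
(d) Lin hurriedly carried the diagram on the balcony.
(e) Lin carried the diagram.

(a) Entailed — the narrative places the carrying before the opening.
(b) Entailed — under negation, adding a further restriction is entailed: if no such assembling event occurred, none occurred with a chisel either.
(c) Not entailed — Lin opened the box, not the diagram; the diagram belongs to the carrying event.
(d) Not entailed — 'hurriedly' adds information not in the original event.
(e) Entailed — dropping 'on the balcony' leaves a sub-description the original still satisfies.

(a), (b), (e)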